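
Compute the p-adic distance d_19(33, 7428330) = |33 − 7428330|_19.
d_19(33, 7428330) = 1/2476099

Step 1 — x − y = 33 − 7428330 = -7428297. Step 2 — v_19(-7428297) = 5 (factor: -7428297 = −(19^5 · 3); the sign does not affect v_p). Step 3 — |x − y|_19 = 19^{-5} = 1/2476099.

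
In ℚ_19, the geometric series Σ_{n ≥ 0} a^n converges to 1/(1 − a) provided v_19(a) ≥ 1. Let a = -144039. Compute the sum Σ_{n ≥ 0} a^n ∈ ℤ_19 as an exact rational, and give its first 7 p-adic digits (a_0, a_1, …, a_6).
Σ a^n = 1/(1 − a) = 1/144040;  first 7 digits = (1, 0, 0, 17, 17, 18, 3)

v_19(a) = 3 ≥ 1, so the series converges in ℤ_19 to 1/(1 − a) = 1/(1 − (-144039)) = 1/144040. Expand this rational in ℤ_19: compute digits iteratively via d_i = x_i mod 19, x_{i+1} = (x_i − d_i)/19. The first 7 digits are (1, 0, 0, 17, 17, 18, 3).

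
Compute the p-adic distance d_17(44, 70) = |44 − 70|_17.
d_17(44, 70) = 1

Step 1 — x − y = 44 − 70 = -26. Step 2 — v_17(-26) = 0 (factor: -26 = −(17^0 · 26); the sign does not affect v_p). Step 3 — |x − y|_17 = 17^{0} = 1.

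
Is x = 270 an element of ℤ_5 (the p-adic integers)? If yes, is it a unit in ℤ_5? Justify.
x ∈ ℤ_5 but not a unit; v_5(x) = 1 > 0

ℤ_5 = {x ∈ ℚ_5 : v_5(x) ≥ 0} and ℤ_5^× = {x ∈ ℤ_5 : v_5(x) = 0}. Here v_5(270) = v_5(num) − v_5(den) = 1; compare against these criteria.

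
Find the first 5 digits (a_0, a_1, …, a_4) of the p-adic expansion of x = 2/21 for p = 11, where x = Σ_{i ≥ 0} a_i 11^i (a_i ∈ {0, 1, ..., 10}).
(a_0, …, a_4) = (9, 6, 2, 5, 10)

v_11(2/21) = 0 (numerator and denominator both coprime to 11), so x ∈ ℤ_11^×. Compute digits iteratively via a_i = x_i mod 11, x_{i+1} = (x_i − a_i)/11, with x_0 = x:
  x_0 = 2/21;  a_0 = 9;  x_1 = (x_0 − 9)/11 = -17/21
  x_1 = -17/21;  a_1 = 6;  x_2 = (x_1 − 6)/11 = -13/21
  x_2 = -13/21;  a_2 = 2;  x_3 = (x_2 − 2)/11 = -5/21
  x_3 = -5/21;  a_3 = 5;  x_4 = (x_3 − 5)/11 = -10/21
  x_4 = -10/21;  a_4 = 10;  x_5 = (x_4 − 10)/11 = -20/21
Digits: (9, 6, 2, 5, 10).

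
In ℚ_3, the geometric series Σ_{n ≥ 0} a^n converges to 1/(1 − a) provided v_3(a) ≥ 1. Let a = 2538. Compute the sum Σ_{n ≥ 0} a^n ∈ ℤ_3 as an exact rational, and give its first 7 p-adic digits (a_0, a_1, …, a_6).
Σ a^n = 1/(1 − a) = -1/2537;  first 7 digits = (1, 0, 0, 1, 1, 1, 1)

v_3(a) = 3 ≥ 1, so the series converges in ℤ_3 to 1/(1 − a) = 1/(1 − 2538) = -1/2537. Expand this rational in ℤ_3: compute digits iteratively via d_i = x_i mod 3, x_{i+1} = (x_i − d_i)/3. The first 7 digits are (1, 0, 0, 1, 1, 1, 1).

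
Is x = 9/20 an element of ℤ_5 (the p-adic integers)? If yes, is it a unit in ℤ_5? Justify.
x ∉ ℤ_5 (v_5(x) = -1 < 0)

ℤ_5 = {x ∈ ℚ_5 : v_5(x) ≥ 0} and ℤ_5^× = {x ∈ ℤ_5 : v_5(x) = 0}. Here v_5(9/20) = v_5(num) − v_5(den) = -1; compare against these criteria.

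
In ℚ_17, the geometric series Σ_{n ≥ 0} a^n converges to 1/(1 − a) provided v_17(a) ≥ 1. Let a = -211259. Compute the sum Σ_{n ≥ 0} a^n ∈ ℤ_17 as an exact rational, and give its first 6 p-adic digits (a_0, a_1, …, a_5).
Σ a^n = 1/(1 − a) = 1/211260;  first 6 digits = (1, 0, 0, 8, 14, 16)

v_17(a) = 3 ≥ 1, so the series converges in ℤ_17 to 1/(1 − a) = 1/(1 − (-211259)) = 1/211260. Expand this rational in ℤ_17: compute digits iteratively via d_i = x_i mod 17, x_{i+1} = (x_i − d_i)/17. The first 6 digits are (1, 0, 0, 8, 14, 16).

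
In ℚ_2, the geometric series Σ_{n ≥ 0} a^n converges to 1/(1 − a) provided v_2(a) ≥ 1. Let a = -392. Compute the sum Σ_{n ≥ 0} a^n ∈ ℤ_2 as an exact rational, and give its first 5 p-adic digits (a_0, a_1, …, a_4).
Σ a^n = 1/(1 − a) = 1/393;  first 5 digits = (1, 0, 0, 1, 1)

v_2(a) = 3 ≥ 1, so the series converges in ℤ_2 to 1/(1 − a) = 1/(1 − (-392)) = 1/393. Expand this rational in ℤ_2: compute digits iteratively via d_i = x_i mod 2, x_{i+1} = (x_i − d_i)/2. The first 5 digits are (1, 0, 0, 1, 1).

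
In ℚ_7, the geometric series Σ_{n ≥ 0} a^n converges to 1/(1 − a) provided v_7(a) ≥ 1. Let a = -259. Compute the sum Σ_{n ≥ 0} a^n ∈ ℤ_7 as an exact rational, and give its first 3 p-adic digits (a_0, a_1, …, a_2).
Σ a^n = 1/(1 − a) = 1/260;  first 3 digits = (1, 5, 5)

v_7(a) = 1 ≥ 1, so the series converges in ℤ_7 to 1/(1 − a) = 1/(1 − (-259)) = 1/260. Expand this rational in ℤ_7: compute digits iteratively via d_i = x_i mod 7, x_{i+1} = (x_i − d_i)/7. The first 3 digits are (1, 5, 5).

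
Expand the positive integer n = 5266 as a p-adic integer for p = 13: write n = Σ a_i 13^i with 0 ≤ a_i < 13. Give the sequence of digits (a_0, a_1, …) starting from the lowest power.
(a_0, a_1, …) = (1, 2, 5, 2)

Repeated division by 13 gives the digits low-to-high: 5266 = 1 + 2·13^1 + 5·13^2 + 2·13^3. Digit sequence: (1, 2, 5, 2).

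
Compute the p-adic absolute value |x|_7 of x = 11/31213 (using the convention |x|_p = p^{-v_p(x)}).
|11/31213|_7 = 2401

Step 1 — compute v_7(x) by factoring powers of 7 out of the numerator and denominator: v_7(11/31213) = -4. Step 2 — apply |x|_p = p^{-v_p(x)} = 7^{4} = 2401.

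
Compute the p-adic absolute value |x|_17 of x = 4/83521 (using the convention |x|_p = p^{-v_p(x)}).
|4/83521|_17 = 83521

Step 1 — compute v_17(x) by factoring powers of 17 out of the numerator and denominator: v_17(4/83521) = -4. Step 2 — apply |x|_p = p^{-v_p(x)} = 17^{4} = 83521.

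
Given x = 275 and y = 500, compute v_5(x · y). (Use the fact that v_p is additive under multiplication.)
v_5(137500) = 5

v_p(x) = 2 (factor: 275 = 5^2 · 11); v_p(y) = 3 (factor: 500 = 5^3 · 4). Additivity: v_p(xy) = v_p(x) + v_p(y) = 2 + 3 = 5. (Direct check: xy = 137500 = 5^5 · (44).)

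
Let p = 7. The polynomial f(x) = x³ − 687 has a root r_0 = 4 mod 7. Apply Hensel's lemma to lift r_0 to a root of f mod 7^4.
r_3 = 361 (mod 2401)

Hensel: r_{i+1} = r_i − f(r_i)/f′(r_i) mod 7^{i+2}, where f′(x) = 3x². Iterate:
  r_0 = 4 (mod 7)
  r_1 = 18 (mod 49)
  r_2 = 18 (mod 343)
  r_3 = 361 (mod 2401)
Final: r = 361 with f(r) ≡ 0 mod 7^4.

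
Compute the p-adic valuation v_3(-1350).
v_3(-1350) = 3

v_3(n) is the largest exponent k such that 3^k divides n. Factor out: -1350 = -3^3 · 50. (Sign doesn't affect v_p.) So v_3(-1350) = 3.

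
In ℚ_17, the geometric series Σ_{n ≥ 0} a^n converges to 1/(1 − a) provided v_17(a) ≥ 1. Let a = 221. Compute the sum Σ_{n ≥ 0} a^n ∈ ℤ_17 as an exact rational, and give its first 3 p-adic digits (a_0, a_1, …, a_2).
Σ a^n = 1/(1 − a) = -1/220;  first 3 digits = (1, 13, 16)

v_17(a) = 1 ≥ 1, so the series converges in ℤ_17 to 1/(1 − a) = 1/(1 − 221) = -1/220. Expand this rational in ℤ_17: compute digits iteratively via d_i = x_i mod 17, x_{i+1} = (x_i − d_i)/17. The first 3 digits are (1, 13, 16).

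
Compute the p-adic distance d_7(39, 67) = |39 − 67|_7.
d_7(39, 67) = 1/7

Step 1 — x − y = 39 − 67 = -28. Step 2 — v_7(-28) = 1 (factor: -28 = −(7^1 · 4); the sign does not affect v_p). Step 3 — |x − y|_7 = 7^{-1} = 1/7.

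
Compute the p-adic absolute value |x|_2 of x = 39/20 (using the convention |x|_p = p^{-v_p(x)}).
|39/20|_2 = 4

Step 1 — compute v_2(x) by factoring powers of 2 out of the numerator and denominator: v_2(39/20) = -2. Step 2 — apply |x|_p = p^{-v_p(x)} = 2^{2} = 4.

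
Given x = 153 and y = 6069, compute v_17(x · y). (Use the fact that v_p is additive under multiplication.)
v_17(928557) = 3

v_p(x) = 1 (factor: 153 = 17^1 · 9); v_p(y) = 2 (factor: 6069 = 17^2 · 21). Additivity: v_p(xy) = v_p(x) + v_p(y) = 1 + 2 = 3. (Direct check: xy = 928557 = 17^3 · (189).)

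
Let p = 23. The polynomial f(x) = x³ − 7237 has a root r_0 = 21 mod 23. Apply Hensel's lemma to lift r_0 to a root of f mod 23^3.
r_2 = 734 (mod 12167)

Hensel: r_{i+1} = r_i − f(r_i)/f′(r_i) mod 23^{i+2}, where f′(x) = 3x². Iterate:
  r_0 = 21 (mod 23)
  r_1 = 205 (mod 529)
  r_2 = 734 (mod 12167)
Final: r = 734 with f(r) ≡ 0 mod 23^3.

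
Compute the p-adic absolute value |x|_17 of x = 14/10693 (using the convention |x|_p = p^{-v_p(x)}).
|14/10693|_17 = 289

Step 1 — compute v_17(x) by factoring powers of 17 out of the numerator and denominator: v_17(14/10693) = -2. Step 2 — apply |x|_p = p^{-v_p(x)} = 17^{2} = 289.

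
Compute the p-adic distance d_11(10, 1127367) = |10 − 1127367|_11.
d_11(10, 1127367) = 1/161051

Step 1 — x − y = 10 − 1127367 = -1127357. Step 2 — v_11(-1127357) = 5 (factor: -1127357 = −(11^5 · 7); the sign does not affect v_p). Step 3 — |x − y|_11 = 11^{-5} = 1/161051.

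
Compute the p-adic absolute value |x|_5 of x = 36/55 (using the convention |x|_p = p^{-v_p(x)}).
|36/55|_5 = 5

Step 1 — compute v_5(x) by factoring powers of 5 out of the numerator and denominator: v_5(36/55) = -1. Step 2 — apply |x|_p = p^{-v_p(x)} = 5^{1} = 5.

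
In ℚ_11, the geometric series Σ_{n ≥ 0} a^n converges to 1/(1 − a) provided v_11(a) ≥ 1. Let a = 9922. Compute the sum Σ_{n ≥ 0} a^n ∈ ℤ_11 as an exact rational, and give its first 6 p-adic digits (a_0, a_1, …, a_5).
Σ a^n = 1/(1 − a) = -1/9921;  first 6 digits = (1, 0, 5, 7, 3, 6)

v_11(a) = 2 ≥ 1, so the series converges in ℤ_11 to 1/(1 − a) = 1/(1 − 9922) = -1/9921. Expand this rational in ℤ_11: compute digits iteratively via d_i = x_i mod 11, x_{i+1} = (x_i − d_i)/11. The first 6 digits are (1, 0, 5, 7, 3, 6).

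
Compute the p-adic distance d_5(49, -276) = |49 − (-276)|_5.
d_5(49, -276) = 1/25

Step 1 — x − y = 49 − (-276) = 325. Step 2 — v_5(325) = 2 (factor: 325 = (5^2 · 13); the sign does not affect v_p). Step 3 — |x − y|_5 = 5^{-2} = 1/25.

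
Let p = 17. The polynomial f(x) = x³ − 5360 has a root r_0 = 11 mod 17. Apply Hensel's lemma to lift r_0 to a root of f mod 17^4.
r_3 = 45911 (mod 83521)

Hensel: r_{i+1} = r_i − f(r_i)/f′(r_i) mod 17^{i+2}, where f′(x) = 3x². Iterate:
  r_0 = 11 (mod 17)
  r_1 = 249 (mod 289)
  r_2 = 1694 (mod 4913)
  r_3 = 45911 (mod 83521)
Final: r = 45911 with f(r) ≡ 0 mod 17^4.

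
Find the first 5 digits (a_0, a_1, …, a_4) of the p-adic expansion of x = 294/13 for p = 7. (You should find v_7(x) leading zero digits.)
(a_0, …, a_4) = (0, 0, 1, 1, 2)

v_7(294/13) = 2, so a_0 = ... = a_1 = 0. Factor out: x = 7^2 · u with u = 6/13 a unit in ℤ_7. Expand u iteratively via a_{v+i} = u_i mod 7, u_{i+1} = (u_i − a_{v+i})/7:
  u_0 = 6/13;  a_2 = 1;  u_1 = (u_0 − 1)/7 = -1/13
  u_1 = -1/13;  a_3 = 1;  u_2 = (u_1 − 1)/7 = -2/13
  u_2 = -2/13;  a_4 = 2;  u_3 = (u_2 − 2)/7 = -4/13
Digits: (0, 0, 1, 1, 2).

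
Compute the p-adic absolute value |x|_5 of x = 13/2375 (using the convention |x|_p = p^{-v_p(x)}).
|13/2375|_5 = 125

Step 1 — compute v_5(x) by factoring powers of 5 out of the numerator and denominator: v_5(13/2375) = -3. Step 2 — apply |x|_p = p^{-v_p(x)} = 5^{3} = 125.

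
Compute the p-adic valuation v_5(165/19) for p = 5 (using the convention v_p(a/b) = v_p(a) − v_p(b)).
v_5(165/19) = 1

Factor powers of 5 from the numerator and denominator of the reduced fraction: 165 = 5^1 · 33 and 19 = 5^0 · 19. Apply v_p(a/b) = v_p(a) − v_p(b): v_5(165/19) = 1 − 0 = 1.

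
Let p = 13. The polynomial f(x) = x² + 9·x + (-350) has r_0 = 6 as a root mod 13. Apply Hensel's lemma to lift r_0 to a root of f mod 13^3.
r_2 = 1982 (mod 2197)

Hensel: r_{i+1} = r_i − f(r_i)·(f′(r_i))^{-1} mod 13^{i+2}, f′(x) = 2x + 9. Iterate:
  r_0 = 6 (mod 13)
  r_1 = 123 (mod 169)
  r_2 = 1982 (mod 2197)
Final: r = 1982 satisfies f(r) ≡ 0 mod 13^3.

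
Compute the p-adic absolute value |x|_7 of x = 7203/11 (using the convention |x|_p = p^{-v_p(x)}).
|7203/11|_7 = 1/2401

Step 1 — compute v_7(x) by factoring powers of 7 out of the numerator and denominator: v_7(7203/11) = 4. Step 2 — apply |x|_p = p^{-v_p(x)} = 7^{-4} = 1/2401.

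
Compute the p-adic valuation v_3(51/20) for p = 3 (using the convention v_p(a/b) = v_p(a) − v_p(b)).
v_3(51/20) = 1

Factor powers of 3 from the numerator and denominator of the reduced fraction: 51 = 3^1 · 17 and 20 = 3^0 · 20. Apply v_p(a/b) = v_p(a) − v_p(b): v_3(51/20) = 1 − 0 = 1.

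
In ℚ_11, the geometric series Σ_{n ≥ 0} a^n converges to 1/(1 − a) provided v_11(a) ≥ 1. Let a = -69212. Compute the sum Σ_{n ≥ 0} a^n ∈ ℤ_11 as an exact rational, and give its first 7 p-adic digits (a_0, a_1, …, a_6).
Σ a^n = 1/(1 − a) = 1/69213;  first 7 digits = (1, 0, 0, 3, 6, 10, 8)

v_11(a) = 3 ≥ 1, so the series converges in ℤ_11 to 1/(1 − a) = 1/(1 − (-69212)) = 1/69213. Expand this rational in ℤ_11: compute digits iteratively via d_i = x_i mod 11, x_{i+1} = (x_i − d_i)/11. The first 7 digits are (1, 0, 0, 3, 6, 10, 8).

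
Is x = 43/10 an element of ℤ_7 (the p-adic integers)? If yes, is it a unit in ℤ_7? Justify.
x ∈ ℤ_7^× (unit); v_7(x) = 0

ℤ_7 = {x ∈ ℚ_7 : v_7(x) ≥ 0} and ℤ_7^× = {x ∈ ℤ_7 : v_7(x) = 0}. Here v_7(43/10) = v_7(num) − v_7(den) = 0; compare against these criteria.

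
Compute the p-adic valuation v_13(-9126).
v_13(-9126) = 2

v_13(n) is the largest exponent k such that 13^k divides n. Factor out: -9126 = -13^2 · 54. (Sign doesn't affect v_p.) So v_13(-9126) = 2.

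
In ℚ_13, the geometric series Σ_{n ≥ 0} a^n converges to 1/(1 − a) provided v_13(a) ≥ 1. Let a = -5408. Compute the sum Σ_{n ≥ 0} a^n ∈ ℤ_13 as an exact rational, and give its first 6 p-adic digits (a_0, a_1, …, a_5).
Σ a^n = 1/(1 − a) = 1/5409;  first 6 digits = (1, 0, 7, 10, 9, 0)

v_13(a) = 2 ≥ 1, so the series converges in ℤ_13 to 1/(1 − a) = 1/(1 − (-5408)) = 1/5409. Expand this rational in ℤ_13: compute digits iteratively via d_i = x_i mod 13, x_{i+1} = (x_i − d_i)/13. The first 6 digits are (1, 0, 7, 10, 9, 0).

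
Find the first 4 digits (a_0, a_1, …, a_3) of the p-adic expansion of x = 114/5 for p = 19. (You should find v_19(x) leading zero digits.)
(a_0, …, a_3) = (0, 5, 15, 3)

v_19(114/5) = 1, so a_0 = ... = a_0 = 0. Factor out: x = 19^1 · u with u = 6/5 a unit in ℤ_19. Expand u iteratively via a_{v+i} = u_i mod 19, u_{i+1} = (u_i − a_{v+i})/19:
  u_0 = 6/5;  a_1 = 5;  u_1 = (u_0 − 5)/19 = -1/5
  u_1 = -1/5;  a_2 = 15;  u_2 = (u_1 − 15)/19 = -4/5
  u_2 = -4/5;  a_3 = 3;  u_3 = (u_2 − 3)/19 = -1/5
Digits: (0, 5, 15, 3).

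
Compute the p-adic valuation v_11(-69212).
v_11(-69212) = 3

v_11(n) is the largest exponent k such that 11^k divides n. Factor out: -69212 = -11^3 · 52. (Sign doesn't affect v_p.) So v_11(-69212) = 3.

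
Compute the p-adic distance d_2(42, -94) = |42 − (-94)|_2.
d_2(42, -94) = 1/8

Step 1 — x − y = 42 − (-94) = 136. Step 2 — v_2(136) = 3 (factor: 136 = (2^3 · 17); the sign does not affect v_p). Step 3 — |x − y|_2 = 2^{-3} = 1/8.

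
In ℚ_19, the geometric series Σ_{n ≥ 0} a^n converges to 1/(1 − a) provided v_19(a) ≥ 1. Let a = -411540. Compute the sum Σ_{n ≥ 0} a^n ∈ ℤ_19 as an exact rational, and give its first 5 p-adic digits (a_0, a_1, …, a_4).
Σ a^n = 1/(1 − a) = 1/411541;  first 5 digits = (1, 0, 0, 16, 15)

v_19(a) = 3 ≥ 1, so the series converges in ℤ_19 to 1/(1 − a) = 1/(1 − (-411540)) = 1/411541. Expand this rational in ℤ_19: compute digits iteratively via d_i = x_i mod 19, x_{i+1} = (x_i − d_i)/19. The first 5 digits are (1, 0, 0, 16, 15).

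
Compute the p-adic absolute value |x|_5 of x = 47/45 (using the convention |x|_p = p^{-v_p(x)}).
|47/45|_5 = 5

Step 1 — compute v_5(x) by factoring powers of 5 out of the numerator and denominator: v_5(47/45) = -1. Step 2 — apply |x|_p = p^{-v_p(x)} = 5^{1} = 5.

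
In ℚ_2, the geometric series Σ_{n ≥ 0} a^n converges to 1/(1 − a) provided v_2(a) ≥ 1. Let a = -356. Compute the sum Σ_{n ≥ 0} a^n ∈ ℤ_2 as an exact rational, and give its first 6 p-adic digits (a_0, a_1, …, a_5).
Σ a^n = 1/(1 − a) = 1/357;  first 6 digits = (1, 0, 1, 1, 0, 1)

v_2(a) = 2 ≥ 1, so the series converges in ℤ_2 to 1/(1 − a) = 1/(1 − (-356)) = 1/357. Expand this rational in ℤ_2: compute digits iteratively via d_i = x_i mod 2, x_{i+1} = (x_i − d_i)/2. The first 6 digits are (1, 0, 1, 1, 0, 1).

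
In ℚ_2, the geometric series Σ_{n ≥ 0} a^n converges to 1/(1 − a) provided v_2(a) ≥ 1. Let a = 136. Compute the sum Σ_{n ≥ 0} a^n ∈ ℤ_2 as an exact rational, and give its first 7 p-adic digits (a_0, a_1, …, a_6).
Σ a^n = 1/(1 − a) = -1/135;  first 7 digits = (1, 0, 0, 1, 0, 0, 1)

v_2(a) = 3 ≥ 1, so the series converges in ℤ_2 to 1/(1 − a) = 1/(1 − 136) = -1/135. Expand this rational in ℤ_2: compute digits iteratively via d_i = x_i mod 2, x_{i+1} = (x_i − d_i)/2. The first 7 digits are (1, 0, 0, 1, 0, 0, 1).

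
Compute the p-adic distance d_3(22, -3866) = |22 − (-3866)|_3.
d_3(22, -3866) = 1/243

Step 1 — x − y = 22 − (-3866) = 3888. Step 2 — v_3(3888) = 5 (factor: 3888 = (3^5 · 16); the sign does not affect v_p). Step 3 — |x − y|_3 = 3^{-5} = 1/243.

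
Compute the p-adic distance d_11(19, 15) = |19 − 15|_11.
d_11(19, 15) = 1

Step 1 — x − y = 19 − 15 = 4. Step 2 — v_11(4) = 0 (factor: 4 = (11^0 · 4); the sign does not affect v_p). Step 3 — |x − y|_11 = 11^{0} = 1.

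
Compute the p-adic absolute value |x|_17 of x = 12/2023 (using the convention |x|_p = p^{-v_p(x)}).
|12/2023|_17 = 289

Step 1 — compute v_17(x) by factoring powers of 17 out of the numerator and denominator: v_17(12/2023) = -2. Step 2 — apply |x|_p = p^{-v_p(x)} = 17^{2} = 289.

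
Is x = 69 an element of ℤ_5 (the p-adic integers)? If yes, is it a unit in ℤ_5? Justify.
x ∈ ℤ_5^× (unit); v_5(x) = 0

ℤ_5 = {x ∈ ℚ_5 : v_5(x) ≥ 0} and ℤ_5^× = {x ∈ ℤ_5 : v_5(x) = 0}. Here v_5(69) = v_5(num) − v_5(den) = 0; compare against these criteria.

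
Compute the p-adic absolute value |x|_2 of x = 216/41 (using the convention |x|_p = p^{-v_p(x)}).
|216/41|_2 = 1/8

Step 1 — compute v_2(x) by factoring powers of 2 out of the numerator and denominator: v_2(216/41) = 3. Step 2 — apply |x|_p = p^{-v_p(x)} = 2^{-3} = 1/8.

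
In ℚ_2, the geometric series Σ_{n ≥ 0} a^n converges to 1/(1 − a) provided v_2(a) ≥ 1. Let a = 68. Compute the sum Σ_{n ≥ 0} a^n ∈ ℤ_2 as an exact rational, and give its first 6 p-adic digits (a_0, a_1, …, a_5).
Σ a^n = 1/(1 − a) = -1/67;  first 6 digits = (1, 0, 1, 0, 1, 0)

v_2(a) = 2 ≥ 1, so the series converges in ℤ_2 to 1/(1 − a) = 1/(1 − 68) = -1/67. Expand this rational in ℤ_2: compute digits iteratively via d_i = x_i mod 2, x_{i+1} = (x_i − d_i)/2. The first 6 digits are (1, 0, 1, 0, 1, 0).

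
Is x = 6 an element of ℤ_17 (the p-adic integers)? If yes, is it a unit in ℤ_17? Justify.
x ∈ ℤ_17^× (unit); v_17(x) = 0

ℤ_17 = {x ∈ ℚ_17 : v_17(x) ≥ 0} and ℤ_17^× = {x ∈ ℤ_17 : v_17(x) = 0}. Here v_17(6) = v_17(num) − v_17(den) = 0; compare against these criteria.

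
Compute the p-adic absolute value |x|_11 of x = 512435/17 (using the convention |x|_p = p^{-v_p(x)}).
|512435/17|_11 = 1/14641

Step 1 — compute v_11(x) by factoring powers of 11 out of the numerator and denominator: v_11(512435/17) = 4. Step 2 — apply |x|_p = p^{-v_p(x)} = 11^{-4} = 1/14641.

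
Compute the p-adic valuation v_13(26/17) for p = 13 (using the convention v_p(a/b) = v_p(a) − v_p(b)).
v_13(26/17) = 1

Factor powers of 13 from the numerator and denominator of the reduced fraction: 26 = 13^1 · 2 and 17 = 13^0 · 17. Apply v_p(a/b) = v_p(a) − v_p(b): v_13(26/17) = 1 − 0 = 1.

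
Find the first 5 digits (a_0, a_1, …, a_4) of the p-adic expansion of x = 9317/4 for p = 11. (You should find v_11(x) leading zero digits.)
(a_0, …, a_4) = (0, 0, 0, 10, 2)

v_11(9317/4) = 3, so a_0 = ... = a_2 = 0. Factor out: x = 11^3 · u with u = 7/4 a unit in ℤ_11. Expand u iteratively via a_{v+i} = u_i mod 11, u_{i+1} = (u_i − a_{v+i})/11:
  u_0 = 7/4;  a_3 = 10;  u_1 = (u_0 − 10)/11 = -3/4
  u_1 = -3/4;  a_4 = 2;  u_2 = (u_1 − 2)/11 = -1/4
Digits: (0, 0, 0, 10, 2).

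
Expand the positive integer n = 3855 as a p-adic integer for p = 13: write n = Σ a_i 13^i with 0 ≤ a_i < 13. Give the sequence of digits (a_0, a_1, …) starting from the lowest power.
(a_0, a_1, …) = (7, 10, 9, 1)

Repeated division by 13 gives the digits low-to-high: 3855 = 7 + 10·13^1 + 9·13^2 + 1·13^3. Digit sequence: (7, 10, 9, 1).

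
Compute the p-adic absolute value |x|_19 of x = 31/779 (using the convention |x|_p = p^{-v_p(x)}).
|31/779|_19 = 19

Step 1 — compute v_19(x) by factoring powers of 19 out of the numerator and denominator: v_19(31/779) = -1. Step 2 — apply |x|_p = p^{-v_p(x)} = 19^{1} = 19.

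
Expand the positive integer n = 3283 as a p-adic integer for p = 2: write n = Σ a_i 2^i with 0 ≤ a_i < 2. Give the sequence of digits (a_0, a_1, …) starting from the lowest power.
(a_0, a_1, …) = (1, 1, 0, 0, 1, 0, 1, 1, 0, 0, 1, 1)

Repeated division by 2 gives the digits low-to-high: 3283 = 1 + 1·2^1 + 1·2^4 + 1·2^6 + 1·2^7 + 1·2^10 + 1·2^11. Digit sequence: (1, 1, 0, 0, 1, 0, 1, 1, 0, 0, 1, 1).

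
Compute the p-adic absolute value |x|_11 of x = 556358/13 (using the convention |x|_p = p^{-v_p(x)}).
|556358/13|_11 = 1/14641

Step 1 — compute v_11(x) by factoring powers of 11 out of the numerator and denominator: v_11(556358/13) = 4. Step 2 — apply |x|_p = p^{-v_p(x)} = 11^{-4} = 1/14641.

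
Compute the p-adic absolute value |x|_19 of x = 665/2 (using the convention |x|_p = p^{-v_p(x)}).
|665/2|_19 = 1/19

Step 1 — compute v_19(x) by factoring powers of 19 out of the numerator and denominator: v_19(665/2) = 1. Step 2 — apply |x|_p = p^{-v_p(x)} = 19^{-1} = 1/19.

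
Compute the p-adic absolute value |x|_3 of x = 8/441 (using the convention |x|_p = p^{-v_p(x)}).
|8/441|_3 = 9

Step 1 — compute v_3(x) by factoring powers of 3 out of the numerator and denominator: v_3(8/441) = -2. Step 2 — apply |x|_p = p^{-v_p(x)} = 3^{2} = 9.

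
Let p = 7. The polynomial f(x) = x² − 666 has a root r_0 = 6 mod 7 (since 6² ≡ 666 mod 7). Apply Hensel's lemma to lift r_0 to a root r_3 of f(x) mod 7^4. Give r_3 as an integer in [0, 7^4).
r_3 = 1651 (mod 2401)

Hensel's recurrence: r_{i+1} = r_i − f(r_i)·(f′(r_i))^{-1} mod 7^{i+2}, with f′(x) = 2x. Iterate:
  r_0 = 6 (mod 7)
  r_1 = 34 (mod 49)
  r_2 = 279 (mod 343)
  r_3 = 1651 (mod 2401)
Final: r_3 = 1651, and one checks f(r_3) ≡ 0 mod 7^4.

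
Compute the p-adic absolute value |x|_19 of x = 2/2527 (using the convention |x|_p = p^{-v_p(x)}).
|2/2527|_19 = 361

Step 1 — compute v_19(x) by factoring powers of 19 out of the numerator and denominator: v_19(2/2527) = -2. Step 2 — apply |x|_p = p^{-v_p(x)} = 19^{2} = 361.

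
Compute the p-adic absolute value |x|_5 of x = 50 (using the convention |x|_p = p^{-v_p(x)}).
|50|_5 = 1/25

Step 1 — compute v_5(x) by factoring powers of 5 out of the numerator and denominator: v_5(50) = 2. Step 2 — apply |x|_p = p^{-v_p(x)} = 5^{-2} = 1/25.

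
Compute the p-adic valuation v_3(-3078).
v_3(-3078) = 4

v_3(n) is the largest exponent k such that 3^k divides n. Factor out: -3078 = -3^4 · 38. (Sign doesn't affect v_p.) So v_3(-3078) = 4.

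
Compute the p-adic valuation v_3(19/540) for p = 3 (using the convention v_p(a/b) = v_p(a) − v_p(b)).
v_3(19/540) = -3

Factor powers of 3 from the numerator and denominator of the reduced fraction: 19 = 3^0 · 19 and 540 = 3^3 · 20. Apply v_p(a/b) = v_p(a) − v_p(b): v_3(19/540) = 0 − 3 = -3.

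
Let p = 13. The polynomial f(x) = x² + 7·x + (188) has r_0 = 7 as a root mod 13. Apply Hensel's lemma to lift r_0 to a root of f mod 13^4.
r_3 = 4830 (mod 28561)

Hensel: r_{i+1} = r_i − f(r_i)·(f′(r_i))^{-1} mod 13^{i+2}, f′(x) = 2x + 7. Iterate:
  r_0 = 7 (mod 13)
  r_1 = 98 (mod 169)
  r_2 = 436 (mod 2197)
  r_3 = 4830 (mod 28561)
Final: r = 4830 satisfies f(r) ≡ 0 mod 13^4.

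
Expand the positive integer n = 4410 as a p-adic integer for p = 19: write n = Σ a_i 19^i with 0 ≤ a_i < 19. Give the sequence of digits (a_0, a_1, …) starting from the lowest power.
(a_0, a_1, …) = (2, 4, 12)

Repeated division by 19 gives the digits low-to-high: 4410 = 2 + 4·19^1 + 12·19^2. Digit sequence: (2, 4, 12).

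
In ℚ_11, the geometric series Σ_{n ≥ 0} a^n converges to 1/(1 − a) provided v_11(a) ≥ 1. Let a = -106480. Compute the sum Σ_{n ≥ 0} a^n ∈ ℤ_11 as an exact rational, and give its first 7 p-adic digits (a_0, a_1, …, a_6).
Σ a^n = 1/(1 − a) = 1/106481;  first 7 digits = (1, 0, 0, 8, 3, 10, 8)

v_11(a) = 3 ≥ 1, so the series converges in ℤ_11 to 1/(1 − a) = 1/(1 − (-106480)) = 1/106481. Expand this rational in ℤ_11: compute digits iteratively via d_i = x_i mod 11, x_{i+1} = (x_i − d_i)/11. The first 7 digits are (1, 0, 0, 8, 3, 10, 8).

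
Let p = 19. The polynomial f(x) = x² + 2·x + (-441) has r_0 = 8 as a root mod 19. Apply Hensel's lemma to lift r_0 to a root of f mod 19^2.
r_1 = 8 (mod 361)

Hensel: r_{i+1} = r_i − f(r_i)·(f′(r_i))^{-1} mod 19^{i+2}, f′(x) = 2x + 2. Iterate:
  r_0 = 8 (mod 19)
  r_1 = 8 (mod 361)
Final: r = 8 satisfies f(r) ≡ 0 mod 19^2.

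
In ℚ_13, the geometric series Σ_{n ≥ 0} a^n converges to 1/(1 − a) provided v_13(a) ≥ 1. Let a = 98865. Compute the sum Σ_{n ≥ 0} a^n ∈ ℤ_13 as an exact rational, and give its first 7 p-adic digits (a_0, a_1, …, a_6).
Σ a^n = 1/(1 − a) = -1/98864;  first 7 digits = (1, 0, 0, 6, 3, 0, 10)

v_13(a) = 3 ≥ 1, so the series converges in ℤ_13 to 1/(1 − a) = 1/(1 − 98865) = -1/98864. Expand this rational in ℤ_13: compute digits iteratively via d_i = x_i mod 13, x_{i+1} = (x_i − d_i)/13. The first 7 digits are (1, 0, 0, 6, 3, 0, 10).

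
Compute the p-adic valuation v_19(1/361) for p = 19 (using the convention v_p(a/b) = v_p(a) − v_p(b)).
v_19(1/361) = -2

Factor powers of 19 from the numerator and denominator of the reduced fraction: 1 = 19^0 · 1 and 361 = 19^2 · 1. Apply v_p(a/b) = v_p(a) − v_p(b): v_19(1/361) = 0 − 2 = -2.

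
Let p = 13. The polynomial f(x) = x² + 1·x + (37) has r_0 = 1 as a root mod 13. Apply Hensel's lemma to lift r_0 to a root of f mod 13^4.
r_3 = 24831 (mod 28561)

Hensel: r_{i+1} = r_i − f(r_i)·(f′(r_i))^{-1} mod 13^{i+2}, f′(x) = 2x + 1. Iterate:
  r_0 = 1 (mod 13)
  r_1 = 157 (mod 169)
  r_2 = 664 (mod 2197)
  r_3 = 24831 (mod 28561)
Final: r = 24831 satisfies f(r) ≡ 0 mod 13^4.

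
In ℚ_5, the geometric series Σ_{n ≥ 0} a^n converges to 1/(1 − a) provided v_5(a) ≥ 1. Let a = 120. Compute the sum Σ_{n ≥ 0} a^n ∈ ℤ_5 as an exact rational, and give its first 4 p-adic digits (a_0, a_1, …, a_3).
Σ a^n = 1/(1 − a) = -1/119;  first 4 digits = (1, 4, 0, 0)

v_5(a) = 1 ≥ 1, so the series converges in ℤ_5 to 1/(1 − a) = 1/(1 − 120) = -1/119. Expand this rational in ℤ_5: compute digits iteratively via d_i = x_i mod 5, x_{i+1} = (x_i − d_i)/5. The first 4 digits are (1, 4, 0, 0).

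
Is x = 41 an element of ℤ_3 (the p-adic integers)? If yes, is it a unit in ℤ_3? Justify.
x ∈ ℤ_3^× (unit); v_3(x) = 0

ℤ_3 = {x ∈ ℚ_3 : v_3(x) ≥ 0} and ℤ_3^× = {x ∈ ℤ_3 : v_3(x) = 0}. Here v_3(41) = v_3(num) − v_3(den) = 0; compare against these criteria.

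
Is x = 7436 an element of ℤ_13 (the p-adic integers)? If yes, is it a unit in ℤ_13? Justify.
x ∈ ℤ_13 but not a unit; v_13(x) = 2 > 0

ℤ_13 = {x ∈ ℚ_13 : v_13(x) ≥ 0} and ℤ_13^× = {x ∈ ℤ_13 : v_13(x) = 0}. Here v_13(7436) = v_13(num) − v_13(den) = 2; compare against these criteria.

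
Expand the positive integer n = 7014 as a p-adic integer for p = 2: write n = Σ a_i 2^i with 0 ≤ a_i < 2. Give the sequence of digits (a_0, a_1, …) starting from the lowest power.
(a_0, a_1, …) = (0, 1, 1, 0, 0, 1, 1, 0, 1, 1, 0, 1, 1)

Repeated division by 2 gives the digits low-to-high: 7014 = 1·2^1 + 1·2^2 + 1·2^5 + 1·2^6 + 1·2^8 + 1·2^9 + 1·2^11 + 1·2^12. Digit sequence: (0, 1, 1, 0, 0, 1, 1, 0, 1, 1, 0, 1, 1).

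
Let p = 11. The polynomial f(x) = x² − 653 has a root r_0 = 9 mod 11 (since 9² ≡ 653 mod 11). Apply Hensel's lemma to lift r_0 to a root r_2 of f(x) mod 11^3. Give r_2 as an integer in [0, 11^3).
r_2 = 1197 (mod 1331)

Hensel's recurrence: r_{i+1} = r_i − f(r_i)·(f′(r_i))^{-1} mod 11^{i+2}, with f′(x) = 2x. Iterate:
  r_0 = 9 (mod 11)
  r_1 = 108 (mod 121)
  r_2 = 1197 (mod 1331)
Final: r_2 = 1197, and one checks f(r_2) ≡ 0 mod 11^3.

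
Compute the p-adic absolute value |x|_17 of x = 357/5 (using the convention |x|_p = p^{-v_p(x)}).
|357/5|_17 = 1/17

Step 1 — compute v_17(x) by factoring powers of 17 out of the numerator and denominator: v_17(357/5) = 1. Step 2 — apply |x|_p = p^{-v_p(x)} = 17^{-1} = 1/17.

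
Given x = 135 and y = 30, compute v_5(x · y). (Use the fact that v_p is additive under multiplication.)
v_5(4050) = 2

v_p(x) = 1 (factor: 135 = 5^1 · 27); v_p(y) = 1 (factor: 30 = 5^1 · 6). Additivity: v_p(xy) = v_p(x) + v_p(y) = 1 + 1 = 2. (Direct check: xy = 4050 = 5^2 · (162).)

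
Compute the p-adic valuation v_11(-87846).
v_11(-87846) = 4

v_11(n) is the largest exponent k such that 11^k divides n. Factor out: -87846 = -11^4 · 6. (Sign doesn't affect v_p.) So v_11(-87846) = 4.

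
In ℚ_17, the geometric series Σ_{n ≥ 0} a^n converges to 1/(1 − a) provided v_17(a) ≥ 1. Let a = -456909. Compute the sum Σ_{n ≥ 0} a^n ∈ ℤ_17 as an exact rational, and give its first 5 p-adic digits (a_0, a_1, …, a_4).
Σ a^n = 1/(1 − a) = 1/456910;  first 5 digits = (1, 0, 0, 9, 11)

v_17(a) = 3 ≥ 1, so the series converges in ℤ_17 to 1/(1 − a) = 1/(1 − (-456909)) = 1/456910. Expand this rational in ℤ_17: compute digits iteratively via d_i = x_i mod 17, x_{i+1} = (x_i − d_i)/17. The first 5 digits are (1, 0, 0, 9, 11).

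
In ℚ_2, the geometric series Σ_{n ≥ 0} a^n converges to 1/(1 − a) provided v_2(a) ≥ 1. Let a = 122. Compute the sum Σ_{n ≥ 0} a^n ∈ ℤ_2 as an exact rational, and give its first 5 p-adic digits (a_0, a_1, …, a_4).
Σ a^n = 1/(1 − a) = -1/121;  first 5 digits = (1, 1, 1, 0, 1)

v_2(a) = 1 ≥ 1, so the series converges in ℤ_2 to 1/(1 − a) = 1/(1 − 122) = -1/121. Expand this rational in ℤ_2: compute digits iteratively via d_i = x_i mod 2, x_{i+1} = (x_i − d_i)/2. The first 5 digits are (1, 1, 1, 0, 1).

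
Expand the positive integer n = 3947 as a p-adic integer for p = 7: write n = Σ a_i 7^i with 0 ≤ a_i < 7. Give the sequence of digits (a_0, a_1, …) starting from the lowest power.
(a_0, a_1, …) = (6, 3, 3, 4, 1)

Repeated division by 7 gives the digits low-to-high: 3947 = 6 + 3·7^1 + 3·7^2 + 4·7^3 + 1·7^4. Digit sequence: (6, 3, 3, 4, 1).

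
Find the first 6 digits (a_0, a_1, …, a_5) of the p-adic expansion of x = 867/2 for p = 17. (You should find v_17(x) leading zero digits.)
(a_0, …, a_5) = (0, 0, 10, 8, 8, 8)

v_17(867/2) = 2, so a_0 = ... = a_1 = 0. Factor out: x = 17^2 · u with u = 3/2 a unit in ℤ_17. Expand u iteratively via a_{v+i} = u_i mod 17, u_{i+1} = (u_i − a_{v+i})/17:
  u_0 = 3/2;  a_2 = 10;  u_1 = (u_0 − 10)/17 = -1/2
  u_1 = -1/2;  a_3 = 8;  u_2 = (u_1 − 8)/17 = -1/2
  u_2 = -1/2;  a_4 = 8;  u_3 = (u_2 − 8)/17 = -1/2
  u_3 = -1/2;  a_5 = 8;  u_4 = (u_3 − 8)/17 = -1/2
Digits: (0, 0, 10, 8, 8, 8).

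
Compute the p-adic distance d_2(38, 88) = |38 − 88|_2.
d_2(38, 88) = 1/2

Step 1 — x − y = 38 − 88 = -50. Step 2 — v_2(-50) = 1 (factor: -50 = −(2^1 · 25); the sign does not affect v_p). Step 3 — |x − y|_2 = 2^{-1} = 1/2.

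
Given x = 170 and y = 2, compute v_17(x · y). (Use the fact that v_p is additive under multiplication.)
v_17(340) = 1

v_p(x) = 1 (factor: 170 = 17^1 · 10); v_p(y) = 0 (factor: 2 = 17^0 · 2). Additivity: v_p(xy) = v_p(x) + v_p(y) = 1 + 0 = 1. (Direct check: xy = 340 = 17^1 · (20).)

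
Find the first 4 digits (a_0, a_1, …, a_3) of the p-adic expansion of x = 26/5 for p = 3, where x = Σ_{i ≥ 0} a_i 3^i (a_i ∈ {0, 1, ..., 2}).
(a_0, …, a_3) = (1, 2, 1, 2)

v_3(26/5) = 0 (numerator and denominator both coprime to 3), so x ∈ ℤ_3^×. Compute digits iteratively via a_i = x_i mod 3, x_{i+1} = (x_i − a_i)/3, with x_0 = x:
  x_0 = 26/5;  a_0 = 1;  x_1 = (x_0 − 1)/3 = 7/5
  x_1 = 7/5;  a_1 = 2;  x_2 = (x_1 − 2)/3 = -1/5
  x_2 = -1/5;  a_2 = 1;  x_3 = (x_2 − 1)/3 = -2/5
  x_3 = -2/5;  a_3 = 2;  x_4 = (x_3 − 2)/3 = -4/5
Digits: (1, 2, 1, 2).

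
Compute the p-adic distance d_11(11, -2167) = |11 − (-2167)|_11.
d_11(11, -2167) = 1/121

Step 1 — x − y = 11 − (-2167) = 2178. Step 2 — v_11(2178) = 2 (factor: 2178 = (11^2 · 18); the sign does not affect v_p). Step 3 — |x − y|_11 = 11^{-2} = 1/121.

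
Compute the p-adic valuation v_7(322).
v_7(322) = 1

v_7(n) is the largest exponent k such that 7^k divides n. Factor out: 322 = 7^1 · 46. (Sign doesn't affect v_p.) So v_7(322) = 1.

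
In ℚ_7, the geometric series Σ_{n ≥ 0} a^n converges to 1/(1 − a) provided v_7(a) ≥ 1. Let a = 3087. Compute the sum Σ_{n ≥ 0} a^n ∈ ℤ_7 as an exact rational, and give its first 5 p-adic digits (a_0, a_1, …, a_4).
Σ a^n = 1/(1 − a) = -1/3086;  first 5 digits = (1, 0, 0, 2, 1)

v_7(a) = 3 ≥ 1, so the series converges in ℤ_7 to 1/(1 − a) = 1/(1 − 3087) = -1/3086. Expand this rational in ℤ_7: compute digits iteratively via d_i = x_i mod 7, x_{i+1} = (x_i − d_i)/7. The first 5 digits are (1, 0, 0, 2, 1).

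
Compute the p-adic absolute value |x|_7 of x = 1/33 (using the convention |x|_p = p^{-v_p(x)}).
|1/33|_7 = 1

Step 1 — compute v_7(x) by factoring powers of 7 out of the numerator and denominator: v_7(1/33) = 0. Step 2 — apply |x|_p = p^{-v_p(x)} = 7^{0} = 1.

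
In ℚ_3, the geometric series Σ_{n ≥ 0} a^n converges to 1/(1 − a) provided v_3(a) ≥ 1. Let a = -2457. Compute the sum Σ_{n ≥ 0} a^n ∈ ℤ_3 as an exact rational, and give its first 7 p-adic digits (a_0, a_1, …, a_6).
Σ a^n = 1/(1 − a) = 1/2458;  first 7 digits = (1, 0, 0, 2, 2, 1, 0)

v_3(a) = 3 ≥ 1, so the series converges in ℤ_3 to 1/(1 − a) = 1/(1 − (-2457)) = 1/2458. Expand this rational in ℤ_3: compute digits iteratively via d_i = x_i mod 3, x_{i+1} = (x_i − d_i)/3. The first 7 digits are (1, 0, 0, 2, 2, 1, 0).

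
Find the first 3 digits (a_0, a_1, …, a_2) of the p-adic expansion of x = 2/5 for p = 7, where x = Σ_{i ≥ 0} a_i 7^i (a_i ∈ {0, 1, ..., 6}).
(a_0, …, a_2) = (6, 2, 1)

v_7(2/5) = 0 (numerator and denominator both coprime to 7), so x ∈ ℤ_7^×. Compute digits iteratively via a_i = x_i mod 7, x_{i+1} = (x_i − a_i)/7, with x_0 = x:
  x_0 = 2/5;  a_0 = 6;  x_1 = (x_0 − 6)/7 = -4/5
  x_1 = -4/5;  a_1 = 2;  x_2 = (x_1 − 2)/7 = -2/5
  x_2 = -2/5;  a_2 = 1;  x_3 = (x_2 − 1)/7 = -1/5
Digits: (6, 2, 1).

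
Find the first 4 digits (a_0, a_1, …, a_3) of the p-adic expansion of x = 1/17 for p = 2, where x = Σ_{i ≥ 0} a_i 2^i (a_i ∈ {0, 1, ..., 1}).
(a_0, …, a_3) = (1, 0, 0, 0)

v_2(1/17) = 0 (numerator and denominator both coprime to 2), so x ∈ ℤ_2^×. Compute digits iteratively via a_i = x_i mod 2, x_{i+1} = (x_i − a_i)/2, with x_0 = x:
  x_0 = 1/17;  a_0 = 1;  x_1 = (x_0 − 1)/2 = -8/17
  x_1 = -8/17;  a_1 = 0;  x_2 = (x_1 − 0)/2 = -4/17
  x_2 = -4/17;  a_2 = 0;  x_3 = (x_2 − 0)/2 = -2/17
  x_3 = -2/17;  a_3 = 0;  x_4 = (x_3 − 0)/2 = -1/17
Digits: (1, 0, 0, 0).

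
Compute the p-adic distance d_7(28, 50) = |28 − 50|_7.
d_7(28, 50) = 1

Step 1 — x − y = 28 − 50 = -22. Step 2 — v_7(-22) = 0 (factor: -22 = −(7^0 · 22); the sign does not affect v_p). Step 3 — |x − y|_7 = 7^{0} = 1.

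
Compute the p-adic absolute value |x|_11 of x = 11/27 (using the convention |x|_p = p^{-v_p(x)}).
|11/27|_11 = 1/11

Step 1 — compute v_11(x) by factoring powers of 11 out of the numerator and denominator: v_11(11/27) = 1. Step 2 — apply |x|_p = p^{-v_p(x)} = 11^{-1} = 1/11.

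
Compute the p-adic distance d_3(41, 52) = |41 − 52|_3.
d_3(41, 52) = 1

Step 1 — x − y = 41 − 52 = -11. Step 2 — v_3(-11) = 0 (factor: -11 = −(3^0 · 11); the sign does not affect v_p). Step 3 — |x − y|_3 = 3^{0} = 1.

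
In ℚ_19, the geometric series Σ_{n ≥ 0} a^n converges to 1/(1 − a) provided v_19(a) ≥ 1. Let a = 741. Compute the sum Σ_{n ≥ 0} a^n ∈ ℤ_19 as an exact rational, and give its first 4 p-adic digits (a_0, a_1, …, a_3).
Σ a^n = 1/(1 − a) = -1/740;  first 4 digits = (1, 1, 3, 5)

v_19(a) = 1 ≥ 1, so the series converges in ℤ_19 to 1/(1 − a) = 1/(1 − 741) = -1/740. Expand this rational in ℤ_19: compute digits iteratively via d_i = x_i mod 19, x_{i+1} = (x_i − d_i)/19. The first 4 digits are (1, 1, 3, 5).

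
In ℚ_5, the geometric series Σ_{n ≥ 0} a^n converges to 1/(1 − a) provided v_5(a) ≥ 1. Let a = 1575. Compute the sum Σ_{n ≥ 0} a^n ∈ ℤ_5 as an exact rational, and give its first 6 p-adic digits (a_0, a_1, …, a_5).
Σ a^n = 1/(1 − a) = -1/1574;  first 6 digits = (1, 0, 3, 2, 1, 4)

v_5(a) = 2 ≥ 1, so the series converges in ℤ_5 to 1/(1 − a) = 1/(1 − 1575) = -1/1574. Expand this rational in ℤ_5: compute digits iteratively via d_i = x_i mod 5, x_{i+1} = (x_i − d_i)/5. The first 6 digits are (1, 0, 3, 2, 1, 4).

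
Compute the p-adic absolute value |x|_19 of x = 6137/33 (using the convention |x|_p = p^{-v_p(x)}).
|6137/33|_19 = 1/361

Step 1 — compute v_19(x) by factoring powers of 19 out of the numerator and denominator: v_19(6137/33) = 2. Step 2 — apply |x|_p = p^{-v_p(x)} = 19^{-2} = 1/361.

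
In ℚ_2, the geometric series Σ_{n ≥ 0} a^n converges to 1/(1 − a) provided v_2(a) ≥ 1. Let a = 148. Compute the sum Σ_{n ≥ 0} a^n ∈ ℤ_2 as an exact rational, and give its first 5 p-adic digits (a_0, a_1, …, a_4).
Σ a^n = 1/(1 − a) = -1/147;  first 5 digits = (1, 0, 1, 0, 0)

v_2(a) = 2 ≥ 1, so the series converges in ℤ_2 to 1/(1 − a) = 1/(1 − 148) = -1/147. Expand this rational in ℤ_2: compute digits iteratively via d_i = x_i mod 2, x_{i+1} = (x_i − d_i)/2. The first 5 digits are (1, 0, 1, 0, 0).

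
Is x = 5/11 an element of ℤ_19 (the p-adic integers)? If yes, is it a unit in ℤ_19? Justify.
x ∈ ℤ_19^× (unit); v_19(x) = 0

ℤ_19 = {x ∈ ℚ_19 : v_19(x) ≥ 0} and ℤ_19^× = {x ∈ ℤ_19 : v_19(x) = 0}. Here v_19(5/11) = v_19(num) − v_19(den) = 0; compare against these criteria.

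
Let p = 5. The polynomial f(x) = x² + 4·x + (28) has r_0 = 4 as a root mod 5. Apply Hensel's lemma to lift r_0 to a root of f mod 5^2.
r_1 = 24 (mod 25)

Hensel: r_{i+1} = r_i − f(r_i)·(f′(r_i))^{-1} mod 5^{i+2}, f′(x) = 2x + 4. Iterate:
  r_0 = 4 (mod 5)
  r_1 = 24 (mod 25)
Final: r = 24 satisfies f(r) ≡ 0 mod 5^2.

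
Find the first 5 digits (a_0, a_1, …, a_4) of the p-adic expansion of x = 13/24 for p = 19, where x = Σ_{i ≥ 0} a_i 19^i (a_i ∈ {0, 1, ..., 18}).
(a_0, …, a_4) = (14, 8, 13, 8, 13)

v_19(13/24) = 0 (numerator and denominator both coprime to 19), so x ∈ ℤ_19^×. Compute digits iteratively via a_i = x_i mod 19, x_{i+1} = (x_i − a_i)/19, with x_0 = x:
  x_0 = 13/24;  a_0 = 14;  x_1 = (x_0 − 14)/19 = -17/24
  x_1 = -17/24;  a_1 = 8;  x_2 = (x_1 − 8)/19 = -11/24
  x_2 = -11/24;  a_2 = 13;  x_3 = (x_2 − 13)/19 = -17/24
  x_3 = -17/24;  a_3 = 8;  x_4 = (x_3 − 8)/19 = -11/24
  x_4 = -11/24;  a_4 = 13;  x_5 = (x_4 − 13)/19 = -17/24
Digits: (14, 8, 13, 8, 13).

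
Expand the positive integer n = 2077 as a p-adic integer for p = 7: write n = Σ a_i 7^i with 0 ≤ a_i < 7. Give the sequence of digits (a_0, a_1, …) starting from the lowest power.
(a_0, a_1, …) = (5, 2, 0, 6)

Repeated division by 7 gives the digits low-to-high: 2077 = 5 + 2·7^1 + 6·7^3. Digit sequence: (5, 2, 0, 6).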